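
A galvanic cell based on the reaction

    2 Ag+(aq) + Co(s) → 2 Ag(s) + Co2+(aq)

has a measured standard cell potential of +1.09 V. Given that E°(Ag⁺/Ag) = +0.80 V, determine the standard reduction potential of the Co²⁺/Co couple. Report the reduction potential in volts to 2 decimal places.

In the reaction as written the Ag⁺/Ag couple is reduced (cathode) and Co²⁺/Co is oxidized (anode), so E°cell = E°(Ag⁺/Ag) − E°(Co²⁺/Co).
E°(Co²⁺/Co) = E°(cathode) − E°cell = +0.80 − (+1.09) = −0.29 V.

−0.29 V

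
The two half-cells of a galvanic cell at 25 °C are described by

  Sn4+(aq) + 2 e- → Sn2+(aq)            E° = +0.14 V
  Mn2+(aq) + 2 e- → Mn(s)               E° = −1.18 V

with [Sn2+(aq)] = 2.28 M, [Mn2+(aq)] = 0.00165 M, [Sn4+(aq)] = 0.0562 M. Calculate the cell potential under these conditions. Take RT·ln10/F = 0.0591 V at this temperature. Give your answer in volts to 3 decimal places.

Since E°(Sn⁴⁺/Sn²⁺) > E°(Mn²⁺/Mn), Sn⁴⁺/Sn²⁺ serves as the cathode.
E°cell = E°cat − E°an = +0.14 − (−1.18) = +1.32 V; n = 2.
For the overall reaction Sn4+(aq) + Mn(s) → Sn2+(aq) + Mn2+(aq), Q = ([Sn2+(aq)]·[Mn2+(aq)]) / [Sn4+(aq)] = 0.0669, giving log Q = −1.174.
E = E° − (0.0591/n)·log Q = +1.32 − (0.0591/2)(−1.174) = +1.355 V.

+1.355 V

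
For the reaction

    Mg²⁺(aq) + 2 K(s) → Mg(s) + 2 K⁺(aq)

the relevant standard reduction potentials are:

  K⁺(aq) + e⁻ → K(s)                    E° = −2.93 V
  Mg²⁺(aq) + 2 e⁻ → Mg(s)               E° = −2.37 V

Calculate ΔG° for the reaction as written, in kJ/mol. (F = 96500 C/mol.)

−108 kJ/mol

In the reaction as written Mg²⁺(aq) is reduced, so the Mg²⁺/Mg couple is the cathode and K⁺/K is the anode.
E°cell = −2.37 − (−2.93) = +0.56 V; balancing electrons gives n = 2.
ΔG° = −nFE°cell = −(2)(96500)(+0.56) J/mol = −108 kJ/mol.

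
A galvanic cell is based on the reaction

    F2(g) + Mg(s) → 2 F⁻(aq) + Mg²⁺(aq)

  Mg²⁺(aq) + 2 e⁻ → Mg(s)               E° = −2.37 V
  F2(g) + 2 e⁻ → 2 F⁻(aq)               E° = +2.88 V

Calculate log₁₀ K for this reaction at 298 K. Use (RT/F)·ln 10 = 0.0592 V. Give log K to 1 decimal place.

log K = 177.4

The F₂/F⁻ couple is reduced (cathode); E°cell = +2.88 − (−2.37) = +5.25 V with n = 2.
At equilibrium E = 0, so log K = nE°cell / 0.0592 = (2)(+5.25) / 0.0592 = 177.4.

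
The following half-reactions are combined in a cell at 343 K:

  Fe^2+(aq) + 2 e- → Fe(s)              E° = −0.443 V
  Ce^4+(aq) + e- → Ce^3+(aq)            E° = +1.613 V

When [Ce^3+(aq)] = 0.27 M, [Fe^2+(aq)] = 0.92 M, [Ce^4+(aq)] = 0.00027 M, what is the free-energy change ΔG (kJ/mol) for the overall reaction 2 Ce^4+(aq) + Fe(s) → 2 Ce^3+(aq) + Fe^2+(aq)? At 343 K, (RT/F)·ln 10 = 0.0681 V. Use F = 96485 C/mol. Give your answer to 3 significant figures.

−358 kJ/mol

E°cell = +1.613 − (−0.443) = +2.056 V; the balanced reaction transfers n = 2 electrons.
Q = ([Ce^3+(aq)]^2·[Fe^2+(aq)]) / [Ce^4+(aq)]^2 = 9.2×10^5, so log Q = 5.964 and E = +2.056 − (0.0681/2)(5.964) = +1.8529 V.
ΔG = −nFE = −(2)(96485)(+1.8529) J/mol = −358 kJ/mol.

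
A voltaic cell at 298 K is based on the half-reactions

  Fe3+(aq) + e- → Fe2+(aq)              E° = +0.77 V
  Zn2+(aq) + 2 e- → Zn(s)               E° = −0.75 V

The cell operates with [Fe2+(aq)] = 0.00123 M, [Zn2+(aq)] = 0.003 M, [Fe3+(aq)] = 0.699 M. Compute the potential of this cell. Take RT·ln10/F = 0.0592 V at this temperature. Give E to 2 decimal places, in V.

+1.76 V

The Fe³⁺/Fe²⁺ couple has the more positive E°, so it is the cathode; Zn²⁺/Zn is the anode.
E°cell = +0.77 − (−0.75) = +1.52 V, with n = 2 electrons transferred.
For the overall reaction 2 Fe3+(aq) + Zn(s) → 2 Fe2+(aq) + Zn2+(aq), Q = ([Fe2+(aq)]^2·[Zn2+(aq)]) / [Fe3+(aq)]^2 = 9.29×10^−9, giving log Q = −8.032.
E = E° − (0.0592/n)·log Q = +1.52 − (0.0592/2)(−8.032) = +1.76 V.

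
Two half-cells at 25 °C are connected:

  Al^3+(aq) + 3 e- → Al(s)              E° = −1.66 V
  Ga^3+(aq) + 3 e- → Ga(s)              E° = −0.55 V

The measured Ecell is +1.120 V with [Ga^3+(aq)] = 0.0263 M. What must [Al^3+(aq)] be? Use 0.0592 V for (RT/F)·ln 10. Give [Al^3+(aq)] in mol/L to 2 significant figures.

0.0082 M

The Ga³⁺/Ga couple has the larger reduction potential, so it is the cathode: E°cell = −0.55 − (−1.66) = +1.11 V and n = 3.
Rearranging E = E° − (0.0592/n)·log Q gives log Q = 3(+1.11 − (+1.120))/0.0592 = −0.507.
The balanced reaction is Ga^3+(aq) + Al(s) → Ga(s) + Al^3+(aq), so Q = [Al^3+(aq)] / [Ga^3+(aq)].
Isolating [Al^3+(aq)] in Q = 10^{−0.507} yields log [Al^3+(aq)] = −2.087, i.e. 0.0082 M.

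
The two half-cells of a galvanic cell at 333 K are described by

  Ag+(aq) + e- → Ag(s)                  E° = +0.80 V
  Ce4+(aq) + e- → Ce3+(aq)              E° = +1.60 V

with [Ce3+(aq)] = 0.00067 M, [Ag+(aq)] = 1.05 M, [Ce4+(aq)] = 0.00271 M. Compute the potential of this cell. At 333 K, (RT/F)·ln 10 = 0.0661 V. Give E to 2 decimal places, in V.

+0.84 V

Since E°(Ce⁴⁺/Ce³⁺) > E°(Ag⁺/Ag), Ce⁴⁺/Ce³⁺ serves as the cathode.
The standard potential is +1.60 − (+0.80) = +0.80 V and the balanced reaction transfers n = 1 electron.
For the overall reaction Ce4+(aq) + Ag(s) → Ce3+(aq) + Ag+(aq), Q = ([Ce3+(aq)]·[Ag+(aq)]) / [Ce4+(aq)] = 0.26, giving log Q = −0.586.
By the Nernst equation, E = +0.80 − (0.0661/1)·(−0.586) = +0.84 V.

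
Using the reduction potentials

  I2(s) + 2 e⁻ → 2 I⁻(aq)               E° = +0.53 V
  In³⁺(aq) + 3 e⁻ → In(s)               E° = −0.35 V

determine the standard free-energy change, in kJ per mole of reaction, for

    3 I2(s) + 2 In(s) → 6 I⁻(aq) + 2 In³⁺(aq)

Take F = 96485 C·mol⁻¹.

In the reaction as written I2(s) is reduced, so the I₂/I⁻ couple is the cathode and In³⁺/In is the anode.
E°cell = +0.53 − (−0.35) = +0.88 V; balancing electrons gives n = 6.
ΔG° = −nFE°cell = −(6)(96485)(+0.88) J/mol = −509 kJ/mol.

−509 kJ/mol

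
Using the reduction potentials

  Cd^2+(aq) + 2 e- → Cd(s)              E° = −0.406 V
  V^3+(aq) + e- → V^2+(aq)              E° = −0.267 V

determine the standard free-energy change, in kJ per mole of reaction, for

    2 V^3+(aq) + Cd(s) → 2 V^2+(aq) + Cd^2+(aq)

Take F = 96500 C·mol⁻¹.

In the reaction as written V^3+(aq) is reduced, so the V³⁺/V²⁺ couple is the cathode and Cd²⁺/Cd is the anode.
E°cell = −0.267 − (−0.406) = +0.139 V; balancing electrons gives n = 2.
ΔG° = −nFE°cell = −(2)(96500)(+0.139) J/mol = −26.8 kJ/mol.

−26.8 kJ/mol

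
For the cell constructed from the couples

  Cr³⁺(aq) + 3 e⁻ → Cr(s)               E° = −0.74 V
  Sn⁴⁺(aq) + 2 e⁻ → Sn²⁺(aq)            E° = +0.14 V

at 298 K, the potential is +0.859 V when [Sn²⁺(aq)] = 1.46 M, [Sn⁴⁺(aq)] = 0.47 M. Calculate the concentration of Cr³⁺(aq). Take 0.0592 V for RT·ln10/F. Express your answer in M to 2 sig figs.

2.1 M

Sn⁴⁺/Sn²⁺ is the cathode (higher E°); E°cell = +0.14 − (−0.74) = +0.88 V with n = 6.
Since E = E° − (0.0592/n)·log Q, log Q = n(E° − E)/0.0592 = 2.128.
The balanced reaction is 3 Sn⁴⁺(aq) + 2 Cr(s) → 3 Sn²⁺(aq) + 2 Cr³⁺(aq), so Q = ([Sn²⁺(aq)]^3·[Cr³⁺(aq)]^2) / [Sn⁴⁺(aq)]^3.
Isolating [Cr³⁺(aq)] in Q = 10^{2.128} yields log [Cr³⁺(aq)] = 0.326, i.e. 2.1 M.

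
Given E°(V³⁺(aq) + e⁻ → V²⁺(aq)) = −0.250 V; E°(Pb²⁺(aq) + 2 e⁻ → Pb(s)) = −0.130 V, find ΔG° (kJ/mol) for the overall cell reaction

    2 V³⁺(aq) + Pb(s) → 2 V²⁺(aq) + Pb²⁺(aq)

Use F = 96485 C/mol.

In the reaction as written V³⁺(aq) is reduced, so the V³⁺/V²⁺ couple is the cathode and Pb²⁺/Pb is the anode.
E°cell = −0.250 − (−0.130) = −0.120 V; balancing electrons gives n = 2.
ΔG° = −nFE°cell = −(2)(96485)(−0.120) J/mol = +23.2 kJ/mol.

+23.2 kJ/mol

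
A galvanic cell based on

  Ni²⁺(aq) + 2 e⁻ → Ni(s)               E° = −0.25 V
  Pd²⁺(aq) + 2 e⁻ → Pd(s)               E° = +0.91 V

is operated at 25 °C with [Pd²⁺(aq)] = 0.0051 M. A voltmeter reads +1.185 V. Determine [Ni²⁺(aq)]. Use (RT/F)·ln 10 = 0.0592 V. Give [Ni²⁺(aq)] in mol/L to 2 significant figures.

0.00073 M

With Pd²⁺/Pd at the cathode and Ni²⁺/Ni at the anode, E°cell = +0.91 − (−0.25) = +1.16 V (n = 2).
Rearranging E = E° − (0.0592/n)·log Q gives log Q = 2(+1.16 − (+1.185))/0.0592 = −0.845.
Balancing electrons gives Pd²⁺(aq) + Ni(s) → Pd(s) + Ni²⁺(aq); thus Q = [Ni²⁺(aq)] / [Pd²⁺(aq)].
Substituting the known concentrations and solving, log [Ni²⁺(aq)] = −3.137 and [Ni²⁺(aq)] = 0.00073 M.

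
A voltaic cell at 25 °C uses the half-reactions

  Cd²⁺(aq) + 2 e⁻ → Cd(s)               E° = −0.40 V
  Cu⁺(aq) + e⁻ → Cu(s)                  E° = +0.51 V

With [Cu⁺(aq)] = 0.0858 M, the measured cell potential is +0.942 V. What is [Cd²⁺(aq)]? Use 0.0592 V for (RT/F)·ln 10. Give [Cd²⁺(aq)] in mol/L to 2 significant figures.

The Cu⁺/Cu couple has the larger reduction potential, so it is the cathode: E°cell = +0.51 − (−0.40) = +0.91 V and n = 2.
Since E = E° − (0.0592/n)·log Q, log Q = n(E° − E)/0.0592 = −1.081.
The balanced reaction is 2 Cu⁺(aq) + Cd(s) → 2 Cu(s) + Cd²⁺(aq), so Q = [Cd²⁺(aq)] / [Cu⁺(aq)]^2.
Solving for the unknown gives log [Cd²⁺(aq)] = −3.214, so [Cd²⁺(aq)] ≈ 0.00061 M.

0.00061 M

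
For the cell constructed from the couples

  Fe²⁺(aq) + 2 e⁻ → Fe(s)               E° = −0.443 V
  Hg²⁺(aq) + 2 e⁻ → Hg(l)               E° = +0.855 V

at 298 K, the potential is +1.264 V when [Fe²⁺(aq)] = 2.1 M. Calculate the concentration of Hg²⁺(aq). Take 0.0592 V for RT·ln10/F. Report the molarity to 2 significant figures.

0.15 M

With Hg²⁺/Hg at the cathode and Fe²⁺/Fe at the anode, E°cell = +0.855 − (−0.443) = +1.298 V (n = 2).
Rearranging E = E° − (0.0592/n)·log Q gives log Q = 2(+1.298 − (+1.264))/0.0592 = 1.149.
The balanced reaction is Hg²⁺(aq) + Fe(s) → Hg(l) + Fe²⁺(aq), so Q = [Fe²⁺(aq)] / [Hg²⁺(aq)].
Isolating [Hg²⁺(aq)] in Q = 10^{1.149} yields log [Hg²⁺(aq)] = −0.827, i.e. 0.15 M.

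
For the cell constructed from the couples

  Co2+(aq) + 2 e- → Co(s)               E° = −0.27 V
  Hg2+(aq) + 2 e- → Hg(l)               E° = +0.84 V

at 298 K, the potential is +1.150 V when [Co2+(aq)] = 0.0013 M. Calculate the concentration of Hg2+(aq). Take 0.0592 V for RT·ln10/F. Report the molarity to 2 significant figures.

0.029 M

The Hg²⁺/Hg couple has the larger reduction potential, so it is the cathode: E°cell = +0.84 − (−0.27) = +1.11 V and n = 2.
Since E = E° − (0.0592/n)·log Q, log Q = n(E° − E)/0.0592 = −1.351.
Balancing electrons gives Hg2+(aq) + Co(s) → Hg(l) + Co2+(aq); thus Q = [Co2+(aq)] / [Hg2+(aq)].
Substituting the known concentrations and solving, log [Hg2+(aq)] = −1.535 and [Hg2+(aq)] = 0.029 M.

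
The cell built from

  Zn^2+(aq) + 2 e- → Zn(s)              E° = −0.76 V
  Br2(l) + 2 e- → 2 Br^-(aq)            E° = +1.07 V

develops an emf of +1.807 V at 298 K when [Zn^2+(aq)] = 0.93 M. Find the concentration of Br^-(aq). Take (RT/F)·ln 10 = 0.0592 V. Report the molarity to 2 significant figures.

With Br₂/Br⁻ at the cathode and Zn²⁺/Zn at the anode, E°cell = +1.07 − (−0.76) = +1.83 V (n = 2).
From the Nernst equation, log Q = n(E° − E)/0.0592 = 2·(+1.83 − (+1.807))/0.0592 = 0.777.
The balanced reaction is Br2(l) + Zn(s) → 2 Br^-(aq) + Zn^2+(aq), so Q = [Br^-(aq)]^2·[Zn^2+(aq)].
Isolating [Br^-(aq)] in Q = 10^{0.777} yields log [Br^-(aq)] = 0.404, i.e. 2.5 M.

2.5 M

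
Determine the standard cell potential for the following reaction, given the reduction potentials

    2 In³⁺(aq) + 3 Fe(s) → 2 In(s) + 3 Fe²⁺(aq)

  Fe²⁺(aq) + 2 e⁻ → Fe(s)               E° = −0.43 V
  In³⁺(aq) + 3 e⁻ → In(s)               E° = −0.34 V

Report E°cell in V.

+0.09 V

In³⁺(aq) gains electrons, so the In³⁺/In couple is the cathode; the Fe²⁺/Fe couple is the anode.
E°cell = E°(cathode) − E°(anode) = −0.34 − (−0.43) = +0.09 V.
The positive value indicates the reaction is spontaneous as written.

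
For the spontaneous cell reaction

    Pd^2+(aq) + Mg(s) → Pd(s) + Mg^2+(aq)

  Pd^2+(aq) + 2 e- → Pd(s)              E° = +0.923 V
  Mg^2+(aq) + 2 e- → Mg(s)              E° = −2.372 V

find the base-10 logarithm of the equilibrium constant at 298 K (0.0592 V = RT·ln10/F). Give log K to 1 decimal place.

The Pd²⁺/Pd couple is reduced (cathode); E°cell = +0.923 − (−2.372) = +3.295 V with n = 2.
At equilibrium E = 0, so log K = nE°cell / 0.0592 = (2)(+3.295) / 0.0592 = 111.3.

log K = 111.3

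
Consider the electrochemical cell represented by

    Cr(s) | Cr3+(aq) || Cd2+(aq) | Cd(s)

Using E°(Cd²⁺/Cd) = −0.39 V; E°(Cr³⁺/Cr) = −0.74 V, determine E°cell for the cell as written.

By convention the left-hand electrode in cell notation is the anode (oxidation) and the right-hand electrode is the cathode (reduction).
E°cell = E°(right) − E°(left) = −0.39 − (−0.74) = +0.35 V.

+0.35 V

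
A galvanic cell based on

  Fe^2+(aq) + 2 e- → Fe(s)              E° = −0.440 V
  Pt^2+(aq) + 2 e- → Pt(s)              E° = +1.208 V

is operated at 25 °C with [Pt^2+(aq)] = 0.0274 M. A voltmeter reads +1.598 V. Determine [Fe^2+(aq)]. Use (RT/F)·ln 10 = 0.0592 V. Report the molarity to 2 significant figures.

1.3 M

The Pt²⁺/Pt couple has the larger reduction potential, so it is the cathode: E°cell = +1.208 − (−0.440) = +1.648 V and n = 2.
Since E = E° − (0.0592/n)·log Q, log Q = n(E° − E)/0.0592 = 1.689.
For Pt^2+(aq) + Fe(s) → Pt(s) + Fe^2+(aq), the reaction quotient is Q = [Fe^2+(aq)] / [Pt^2+(aq)].
Isolating [Fe^2+(aq)] in Q = 10^{1.689} yields log [Fe^2+(aq)] = 0.127, i.e. 1.3 M.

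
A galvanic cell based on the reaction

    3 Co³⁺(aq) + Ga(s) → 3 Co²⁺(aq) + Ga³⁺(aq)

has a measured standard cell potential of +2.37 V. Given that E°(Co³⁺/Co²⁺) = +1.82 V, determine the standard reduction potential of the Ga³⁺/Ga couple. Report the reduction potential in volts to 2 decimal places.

−0.55 V

In the reaction as written the Co³⁺/Co²⁺ couple is reduced (cathode) and Ga³⁺/Ga is oxidized (anode), so E°cell = E°(Co³⁺/Co²⁺) − E°(Ga³⁺/Ga).
E°(Ga³⁺/Ga) = E°(cathode) − E°cell = +1.82 − (+2.37) = −0.55 V.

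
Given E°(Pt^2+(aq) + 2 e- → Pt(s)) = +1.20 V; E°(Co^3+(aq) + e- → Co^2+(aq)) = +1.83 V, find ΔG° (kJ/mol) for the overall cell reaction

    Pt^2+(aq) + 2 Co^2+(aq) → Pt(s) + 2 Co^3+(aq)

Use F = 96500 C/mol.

In the reaction as written Pt^2+(aq) is reduced, so the Pt²⁺/Pt couple is the cathode and Co³⁺/Co²⁺ is the anode.
E°cell = +1.20 − (+1.83) = −0.63 V; balancing electrons gives n = 2.
ΔG° = −nFE°cell = −(2)(96500)(−0.63) J/mol = +122 kJ/mol.

+122 kJ/mol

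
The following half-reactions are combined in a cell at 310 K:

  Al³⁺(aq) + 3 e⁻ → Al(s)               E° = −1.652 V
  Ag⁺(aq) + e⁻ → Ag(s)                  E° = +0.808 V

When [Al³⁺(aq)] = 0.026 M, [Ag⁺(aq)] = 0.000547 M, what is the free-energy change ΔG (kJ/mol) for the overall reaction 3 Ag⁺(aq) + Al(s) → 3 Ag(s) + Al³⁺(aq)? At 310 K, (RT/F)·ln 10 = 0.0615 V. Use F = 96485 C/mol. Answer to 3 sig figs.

With Ag⁺/Ag reduced at the cathode, E°cell = +0.808 − (−1.652) = +2.460 V and n = 3.
Q = [Al³⁺(aq)] / [Ag⁺(aq)]^3 = 1.59×10^8, so log Q = 8.201 and E = +2.460 − (0.0615/3)(8.201) = +2.2919 V.
Finally ΔG = −nFE = −(3)(96485 C/mol)(+2.2919 V) = −663 kJ/mol.

−663 kJ/mol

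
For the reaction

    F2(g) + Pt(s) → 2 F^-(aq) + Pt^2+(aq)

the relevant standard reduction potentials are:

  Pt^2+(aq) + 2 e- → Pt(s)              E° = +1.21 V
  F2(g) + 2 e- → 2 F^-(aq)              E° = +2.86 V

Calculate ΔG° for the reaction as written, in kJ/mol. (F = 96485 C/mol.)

In the reaction as written F2(g) is reduced, so the F₂/F⁻ couple is the cathode and Pt²⁺/Pt is the anode.
E°cell = +2.86 − (+1.21) = +1.65 V; balancing electrons gives n = 2.
ΔG° = −nFE°cell = −(2)(96485)(+1.65) J/mol = −318 kJ/mol.

−318 kJ/mol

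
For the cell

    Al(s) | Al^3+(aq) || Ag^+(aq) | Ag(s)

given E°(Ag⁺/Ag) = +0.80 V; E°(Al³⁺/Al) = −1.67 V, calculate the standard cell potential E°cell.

By convention the left-hand electrode in cell notation is the anode (oxidation) and the right-hand electrode is the cathode (reduction).
E°cell = E°(right) − E°(left) = +0.80 − (−1.67) = +2.47 V.

+2.47 V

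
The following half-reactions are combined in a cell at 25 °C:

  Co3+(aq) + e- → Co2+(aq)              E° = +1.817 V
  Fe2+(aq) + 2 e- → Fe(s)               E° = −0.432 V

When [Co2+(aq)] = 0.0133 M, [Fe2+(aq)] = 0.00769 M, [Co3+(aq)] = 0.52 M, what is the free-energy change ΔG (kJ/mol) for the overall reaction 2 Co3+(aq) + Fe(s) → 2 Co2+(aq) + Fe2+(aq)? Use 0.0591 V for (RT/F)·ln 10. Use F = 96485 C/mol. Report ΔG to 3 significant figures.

−464 kJ/mol

With Co³⁺/Co²⁺ reduced at the cathode, E°cell = +1.817 − (−0.432) = +2.249 V and n = 2.
Q = ([Co2+(aq)]^2·[Fe2+(aq)]) / [Co3+(aq)]^2 = 5.03×10^−6, so log Q = −5.298 and E = +2.249 − (0.0591/2)(−5.298) = +2.4056 V.
ΔG = −nFE = −(2)(96485)(+2.4056) J/mol = −464 kJ/mol.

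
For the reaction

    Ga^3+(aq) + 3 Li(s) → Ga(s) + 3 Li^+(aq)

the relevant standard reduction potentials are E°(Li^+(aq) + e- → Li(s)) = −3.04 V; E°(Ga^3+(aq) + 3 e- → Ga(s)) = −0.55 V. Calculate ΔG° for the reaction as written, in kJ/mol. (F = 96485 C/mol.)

In the reaction as written Ga^3+(aq) is reduced, so the Ga³⁺/Ga couple is the cathode and Li⁺/Li is the anode.
E°cell = −0.55 − (−3.04) = +2.49 V; balancing electrons gives n = 3.
ΔG° = −nFE°cell = −(3)(96485)(+2.49) J/mol = −721 kJ/mol.

−721 kJ/mol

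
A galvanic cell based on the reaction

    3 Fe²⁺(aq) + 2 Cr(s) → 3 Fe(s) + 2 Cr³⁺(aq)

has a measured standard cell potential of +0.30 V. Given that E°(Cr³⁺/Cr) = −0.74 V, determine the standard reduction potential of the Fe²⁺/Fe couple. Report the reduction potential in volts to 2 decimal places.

In the reaction as written the Fe²⁺/Fe couple is reduced (cathode) and Cr³⁺/Cr is oxidized (anode), so E°cell = E°(Fe²⁺/Fe) − E°(Cr³⁺/Cr).
E°(Fe²⁺/Fe) = E°cell + E°(anode) = +0.30 + (−0.74) = −0.44 V.

−0.44 V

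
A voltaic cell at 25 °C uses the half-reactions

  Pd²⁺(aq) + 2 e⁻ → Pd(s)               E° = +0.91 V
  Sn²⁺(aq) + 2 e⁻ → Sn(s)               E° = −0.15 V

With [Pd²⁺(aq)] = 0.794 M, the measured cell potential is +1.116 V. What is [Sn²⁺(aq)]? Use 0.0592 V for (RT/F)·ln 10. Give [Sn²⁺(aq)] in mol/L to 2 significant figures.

0.010 M

With Pd²⁺/Pd at the cathode and Sn²⁺/Sn at the anode, E°cell = +0.91 − (−0.15) = +1.06 V (n = 2).
Rearranging E = E° − (0.0592/n)·log Q gives log Q = 2(+1.06 − (+1.116))/0.0592 = −1.892.
Balancing electrons gives Pd²⁺(aq) + Sn(s) → Pd(s) + Sn²⁺(aq); thus Q = [Sn²⁺(aq)] / [Pd²⁺(aq)].
Isolating [Sn²⁺(aq)] in Q = 10^{−1.892} yields log [Sn²⁺(aq)] = −1.992, i.e. 0.010 M.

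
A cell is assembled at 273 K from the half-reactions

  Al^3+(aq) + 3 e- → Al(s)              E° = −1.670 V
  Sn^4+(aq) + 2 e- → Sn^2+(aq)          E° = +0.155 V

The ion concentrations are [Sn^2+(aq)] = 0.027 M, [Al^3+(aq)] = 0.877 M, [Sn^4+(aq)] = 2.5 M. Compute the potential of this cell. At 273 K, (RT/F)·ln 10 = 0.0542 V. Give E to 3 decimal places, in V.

+1.879 V

Since E°(Sn⁴⁺/Sn²⁺) > E°(Al³⁺/Al), Sn⁴⁺/Sn²⁺ serves as the cathode.
E°cell = E°cat − E°an = +0.155 − (−1.670) = +1.825 V; n = 6.
For the overall reaction 3 Sn^4+(aq) + 2 Al(s) → 3 Sn^2+(aq) + 2 Al^3+(aq), Q = ([Sn^2+(aq)]^3·[Al^3+(aq)]^2) / [Sn^4+(aq)]^3 = 9.69×10^−7, giving log Q = −6.014.
Applying E = E° − (RT ln10/nF)·log Q gives +1.825 − (0.0542/6)(−6.014) = +1.879 V.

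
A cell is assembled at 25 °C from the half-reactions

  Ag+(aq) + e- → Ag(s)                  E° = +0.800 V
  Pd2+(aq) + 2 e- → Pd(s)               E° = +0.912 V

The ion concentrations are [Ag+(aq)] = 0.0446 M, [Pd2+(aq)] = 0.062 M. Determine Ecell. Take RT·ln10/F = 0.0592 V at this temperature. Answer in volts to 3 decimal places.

Since E°(Pd²⁺/Pd) > E°(Ag⁺/Ag), Pd²⁺/Pd serves as the cathode.
E°cell = E°cat − E°an = +0.912 − (+0.800) = +0.112 V; n = 2.
For the overall reaction Pd2+(aq) + 2 Ag(s) → Pd(s) + 2 Ag+(aq), Q = [Ag+(aq)]^2 / [Pd2+(aq)] = 0.0321, giving log Q = −1.494.
E = E° − (0.0592/n)·log Q = +0.112 − (0.0592/2)(−1.494) = +0.156 V.

+0.156 V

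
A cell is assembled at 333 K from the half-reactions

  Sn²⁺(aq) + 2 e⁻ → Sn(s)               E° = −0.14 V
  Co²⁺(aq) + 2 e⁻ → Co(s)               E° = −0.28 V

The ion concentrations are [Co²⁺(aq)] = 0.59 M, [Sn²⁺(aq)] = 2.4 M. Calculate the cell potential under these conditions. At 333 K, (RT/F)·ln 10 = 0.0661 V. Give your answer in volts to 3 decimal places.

Sn²⁺/Sn is reduced (cathode, E° = −0.14 V) and Co²⁺/Co is oxidized (anode).
The standard potential is −0.14 − (−0.28) = +0.14 V and the balanced reaction transfers n = 2 electrons.
For the overall reaction Sn²⁺(aq) + Co(s) → Sn(s) + Co²⁺(aq), Q = [Co²⁺(aq)] / [Sn²⁺(aq)] = 0.246, giving log Q = −0.609.
By the Nernst equation, E = +0.14 − (0.0661/2)·(−0.609) = +0.160 V.

+0.160 V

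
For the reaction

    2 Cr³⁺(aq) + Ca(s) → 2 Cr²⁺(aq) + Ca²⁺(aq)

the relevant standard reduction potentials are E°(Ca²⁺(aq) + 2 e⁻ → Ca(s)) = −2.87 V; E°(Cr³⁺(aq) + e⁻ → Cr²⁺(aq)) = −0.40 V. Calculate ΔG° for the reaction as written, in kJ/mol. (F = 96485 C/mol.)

In the reaction as written Cr³⁺(aq) is reduced, so the Cr³⁺/Cr²⁺ couple is the cathode and Ca²⁺/Ca is the anode.
E°cell = −0.40 − (−2.87) = +2.47 V; balancing electrons gives n = 2.
ΔG° = −nFE°cell = −(2)(96485)(+2.47) J/mol = −477 kJ/mol.

−477 kJ/mol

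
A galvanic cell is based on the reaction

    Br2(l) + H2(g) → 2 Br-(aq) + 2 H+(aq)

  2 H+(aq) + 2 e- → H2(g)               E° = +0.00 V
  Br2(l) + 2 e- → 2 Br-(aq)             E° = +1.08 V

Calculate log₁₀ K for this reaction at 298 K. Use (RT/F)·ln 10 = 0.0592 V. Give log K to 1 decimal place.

log K = 36.5

The Br₂/Br⁻ couple is reduced (cathode); E°cell = +1.08 − (+0.00) = +1.08 V with n = 2.
At equilibrium E = 0, so log K = nE°cell / 0.0592 = (2)(+1.08) / 0.0592 = 36.5.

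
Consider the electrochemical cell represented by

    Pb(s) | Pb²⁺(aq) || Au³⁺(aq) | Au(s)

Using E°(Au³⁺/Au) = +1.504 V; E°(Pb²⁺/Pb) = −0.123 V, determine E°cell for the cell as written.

+1.627 V

By convention the left-hand electrode in cell notation is the anode (oxidation) and the right-hand electrode is the cathode (reduction).
E°cell = E°(right) − E°(left) = +1.504 − (−0.123) = +1.627 V.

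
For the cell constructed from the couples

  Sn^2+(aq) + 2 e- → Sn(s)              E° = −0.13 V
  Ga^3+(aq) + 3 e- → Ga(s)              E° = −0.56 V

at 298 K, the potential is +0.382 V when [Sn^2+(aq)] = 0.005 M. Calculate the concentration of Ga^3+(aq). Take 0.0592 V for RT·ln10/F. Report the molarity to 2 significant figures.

0.096 M

The Sn²⁺/Sn couple has the larger reduction potential, so it is the cathode: E°cell = −0.13 − (−0.56) = +0.43 V and n = 6.
Rearranging E = E° − (0.0592/n)·log Q gives log Q = 6(+0.43 − (+0.382))/0.0592 = 4.865.
The balanced reaction is 3 Sn^2+(aq) + 2 Ga(s) → 3 Sn(s) + 2 Ga^3+(aq), so Q = [Ga^3+(aq)]^2 / [Sn^2+(aq)]^3.
Substituting the known concentrations and solving, log [Ga^3+(aq)] = −1.019 and [Ga^3+(aq)] = 0.096 M.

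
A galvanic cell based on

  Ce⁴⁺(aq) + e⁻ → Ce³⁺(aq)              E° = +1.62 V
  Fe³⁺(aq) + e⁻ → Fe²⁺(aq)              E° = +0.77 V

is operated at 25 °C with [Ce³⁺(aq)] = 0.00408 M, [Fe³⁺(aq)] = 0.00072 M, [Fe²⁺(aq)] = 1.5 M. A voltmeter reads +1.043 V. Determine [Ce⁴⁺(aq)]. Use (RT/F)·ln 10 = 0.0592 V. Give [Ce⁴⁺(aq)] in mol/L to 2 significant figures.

0.0036 M

With Ce⁴⁺/Ce³⁺ at the cathode and Fe³⁺/Fe²⁺ at the anode, E°cell = +1.62 − (+0.77) = +0.85 V (n = 1).
Rearranging E = E° − (0.0592/n)·log Q gives log Q = 1(+0.85 − (+1.043))/0.0592 = −3.260.
Balancing electrons gives Ce⁴⁺(aq) + Fe²⁺(aq) → Ce³⁺(aq) + Fe³⁺(aq); thus Q = ([Ce³⁺(aq)]·[Fe³⁺(aq)]) / ([Ce⁴⁺(aq)]·[Fe²⁺(aq)]).
Solving for the unknown gives log [Ce⁴⁺(aq)] = −2.448, so [Ce⁴⁺(aq)] ≈ 0.0036 M.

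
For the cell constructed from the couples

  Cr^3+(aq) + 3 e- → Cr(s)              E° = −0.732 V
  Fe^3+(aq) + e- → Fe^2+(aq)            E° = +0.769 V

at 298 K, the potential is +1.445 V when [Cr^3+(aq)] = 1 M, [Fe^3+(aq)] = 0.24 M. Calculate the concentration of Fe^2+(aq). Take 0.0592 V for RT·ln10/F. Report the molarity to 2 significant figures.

The Fe³⁺/Fe²⁺ couple has the larger reduction potential, so it is the cathode: E°cell = +0.769 − (−0.732) = +1.501 V and n = 3.
From the Nernst equation, log Q = n(E° − E)/0.0592 = 3·(+1.501 − (+1.445))/0.0592 = 2.838.
Balancing electrons gives 3 Fe^3+(aq) + Cr(s) → 3 Fe^2+(aq) + Cr^3+(aq); thus Q = ([Fe^2+(aq)]^3·[Cr^3+(aq)]) / [Fe^3+(aq)]^3.
Substituting the known concentrations and solving, log [Fe^2+(aq)] = 0.326 and [Fe^2+(aq)] = 2.1 M.

2.1 M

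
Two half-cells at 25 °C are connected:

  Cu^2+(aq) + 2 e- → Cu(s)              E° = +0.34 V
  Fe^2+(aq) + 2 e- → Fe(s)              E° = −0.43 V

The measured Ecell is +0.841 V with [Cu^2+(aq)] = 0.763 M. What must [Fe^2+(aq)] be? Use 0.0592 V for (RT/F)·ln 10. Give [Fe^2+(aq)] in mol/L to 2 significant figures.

The Cu²⁺/Cu couple has the larger reduction potential, so it is the cathode: E°cell = +0.34 − (−0.43) = +0.77 V and n = 2.
Rearranging E = E° − (0.0592/n)·log Q gives log Q = 2(+0.77 − (+0.841))/0.0592 = −2.399.
Balancing electrons gives Cu^2+(aq) + Fe(s) → Cu(s) + Fe^2+(aq); thus Q = [Fe^2+(aq)] / [Cu^2+(aq)].
Substituting the known concentrations and solving, log [Fe^2+(aq)] = −2.516 and [Fe^2+(aq)] = 0.0030 M.

0.0030 M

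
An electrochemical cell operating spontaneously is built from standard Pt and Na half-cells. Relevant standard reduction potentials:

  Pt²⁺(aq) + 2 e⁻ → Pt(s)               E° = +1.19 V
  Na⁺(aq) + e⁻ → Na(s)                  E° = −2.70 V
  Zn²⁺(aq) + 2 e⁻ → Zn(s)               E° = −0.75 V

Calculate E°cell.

+3.89 V

The Pt²⁺/Pt couple has the higher E°, so Pt ion is reduced (cathode) and Na is oxidized (anode).
E°cell = E°(cathode) − E°(anode) = +1.19 − (−2.70) = +3.89 V.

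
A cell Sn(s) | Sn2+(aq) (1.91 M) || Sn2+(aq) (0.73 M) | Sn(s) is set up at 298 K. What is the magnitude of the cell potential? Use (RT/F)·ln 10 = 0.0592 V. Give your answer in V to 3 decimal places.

0.012 V

For a concentration cell E°cell = 0, since both electrodes use the same couple.
The compartment with the higher Sn2+(aq) concentration (1.91 M) acts as the cathode; ions are reduced there and produced at the dilute (0.73 M) anode.
With n = 2, Ecell = −(0.0592/2)·log([dilute]/[conc]) = −(0.0592/2)·log(0.73/1.91) = +0.012 V.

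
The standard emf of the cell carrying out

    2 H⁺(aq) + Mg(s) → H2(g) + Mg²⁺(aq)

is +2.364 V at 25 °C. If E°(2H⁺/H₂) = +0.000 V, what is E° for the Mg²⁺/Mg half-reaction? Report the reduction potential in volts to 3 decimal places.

−2.364 V

In the reaction as written the 2H⁺/H₂ couple is reduced (cathode) and Mg²⁺/Mg is oxidized (anode), so E°cell = E°(2H⁺/H₂) − E°(Mg²⁺/Mg).
E°(Mg²⁺/Mg) = E°(cathode) − E°cell = +0.000 − (+2.364) = −2.364 V.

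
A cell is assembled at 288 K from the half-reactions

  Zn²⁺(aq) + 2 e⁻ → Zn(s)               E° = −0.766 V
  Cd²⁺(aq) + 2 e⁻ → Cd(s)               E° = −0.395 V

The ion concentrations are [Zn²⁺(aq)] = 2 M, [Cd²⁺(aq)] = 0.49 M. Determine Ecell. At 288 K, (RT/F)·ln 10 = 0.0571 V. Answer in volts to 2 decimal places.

+0.35 V

Since E°(Cd²⁺/Cd) > E°(Zn²⁺/Zn), Cd²⁺/Cd serves as the cathode.
E°cell = E°cat − E°an = −0.395 − (−0.766) = +0.371 V; n = 2.
For the overall reaction Cd²⁺(aq) + Zn(s) → Cd(s) + Zn²⁺(aq), Q = [Zn²⁺(aq)] / [Cd²⁺(aq)] = 4.08, giving log Q = 0.611.
E = E° − (0.0571/n)·log Q = +0.371 − (0.0571/2)(0.611) = +0.35 V.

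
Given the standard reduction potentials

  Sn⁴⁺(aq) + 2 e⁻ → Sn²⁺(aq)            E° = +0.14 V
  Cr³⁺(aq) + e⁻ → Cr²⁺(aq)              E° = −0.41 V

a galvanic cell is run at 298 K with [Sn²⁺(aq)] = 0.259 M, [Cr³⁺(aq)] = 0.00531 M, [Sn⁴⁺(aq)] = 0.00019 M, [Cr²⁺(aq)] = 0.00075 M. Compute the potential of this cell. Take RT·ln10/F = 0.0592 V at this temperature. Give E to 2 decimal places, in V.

+0.41 V

Since E°(Sn⁴⁺/Sn²⁺) > E°(Cr³⁺/Cr²⁺), Sn⁴⁺/Sn²⁺ serves as the cathode.
E°cell = +0.14 − (−0.41) = +0.55 V, with n = 2 electrons transferred.
The balanced reaction is Sn⁴⁺(aq) + 2 Cr²⁺(aq) → Sn²⁺(aq) + 2 Cr³⁺(aq), so Q = ([Sn²⁺(aq)]·[Cr³⁺(aq)]^2) / ([Sn⁴⁺(aq)]·[Cr²⁺(aq)]^2) = 6.83×10^4 and log Q = 4.835.
By the Nernst equation, E = +0.55 − (0.0592/2)·(4.835) = +0.41 V.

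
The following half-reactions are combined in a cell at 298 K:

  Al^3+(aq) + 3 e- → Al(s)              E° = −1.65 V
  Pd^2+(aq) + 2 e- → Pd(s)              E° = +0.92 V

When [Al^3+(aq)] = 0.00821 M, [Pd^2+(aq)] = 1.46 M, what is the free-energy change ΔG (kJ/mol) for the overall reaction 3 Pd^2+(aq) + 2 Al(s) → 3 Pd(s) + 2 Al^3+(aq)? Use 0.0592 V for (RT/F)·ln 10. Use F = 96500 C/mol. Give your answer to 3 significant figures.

E°cell = +0.92 − (−1.65) = +2.57 V; the balanced reaction transfers n = 6 electrons.
Q = [Al^3+(aq)]^2 / [Pd^2+(aq)]^3 = 2.17×10^−5, so log Q = −4.664 and E = +2.57 − (0.0592/6)(−4.664) = +2.6160 V.
ΔG = −nFE = −(6)(96500)(+2.6160) J/mol = −1510 kJ/mol.

−1510 kJ/mol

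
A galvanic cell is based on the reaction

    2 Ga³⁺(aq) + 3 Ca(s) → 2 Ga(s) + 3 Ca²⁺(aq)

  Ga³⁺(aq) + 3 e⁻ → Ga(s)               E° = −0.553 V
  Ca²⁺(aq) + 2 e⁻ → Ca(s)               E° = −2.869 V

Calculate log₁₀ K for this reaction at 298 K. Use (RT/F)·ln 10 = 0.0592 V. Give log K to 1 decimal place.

The Ga³⁺/Ga couple is reduced (cathode); E°cell = −0.553 − (−2.869) = +2.316 V with n = 6.
At equilibrium E = 0, so log K = nE°cell / 0.0592 = (6)(+2.316) / 0.0592 = 234.7.

log K = 234.7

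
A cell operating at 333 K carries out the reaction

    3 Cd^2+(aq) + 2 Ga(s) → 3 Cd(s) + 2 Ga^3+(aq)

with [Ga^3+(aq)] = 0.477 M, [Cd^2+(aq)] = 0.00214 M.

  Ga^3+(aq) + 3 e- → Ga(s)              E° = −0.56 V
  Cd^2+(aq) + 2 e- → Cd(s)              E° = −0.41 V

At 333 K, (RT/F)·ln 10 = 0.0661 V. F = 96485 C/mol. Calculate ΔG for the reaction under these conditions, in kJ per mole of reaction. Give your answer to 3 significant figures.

The standard cell potential is −0.41 − (−0.56) = +0.15 V, with n = 6 electrons in the balanced equation.
Here Q = [Ga^3+(aq)]^2 / [Cd^2+(aq)]^3 = 2.32×10^7 (log Q = 7.366), giving E = +0.15 − (0.0661/6)·(7.366) = +0.0689 V.
Then ΔG = −nFE = −6 × 96485 × +0.0689 J/mol = −39.9 kJ/mol.

−39.9 kJ/mol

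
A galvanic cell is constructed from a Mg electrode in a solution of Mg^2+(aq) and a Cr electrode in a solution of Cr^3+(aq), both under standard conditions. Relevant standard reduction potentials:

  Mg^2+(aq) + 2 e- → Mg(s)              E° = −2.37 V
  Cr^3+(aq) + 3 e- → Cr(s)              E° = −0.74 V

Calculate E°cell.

Of the two couples in this cell, the one with the more positive reduction potential is reduced at the cathode: here that is Cr³⁺/Cr (−0.74 V); Mg²⁺/Mg (−2.37 V) is the anode.
E°cell = E°(cathode) − E°(anode) = −0.74 − (−2.37) = +1.63 V.

+1.63 V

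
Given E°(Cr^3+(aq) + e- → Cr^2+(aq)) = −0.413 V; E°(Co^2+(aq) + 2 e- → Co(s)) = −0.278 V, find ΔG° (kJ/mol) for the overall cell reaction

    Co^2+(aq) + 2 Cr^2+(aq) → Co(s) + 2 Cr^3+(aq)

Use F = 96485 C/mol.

−26.1 kJ/mol

In the reaction as written Co^2+(aq) is reduced, so the Co²⁺/Co couple is the cathode and Cr³⁺/Cr²⁺ is the anode.
E°cell = −0.278 − (−0.413) = +0.135 V; balancing electrons gives n = 2.
ΔG° = −nFE°cell = −(2)(96485)(+0.135) J/mol = −26.1 kJ/mol.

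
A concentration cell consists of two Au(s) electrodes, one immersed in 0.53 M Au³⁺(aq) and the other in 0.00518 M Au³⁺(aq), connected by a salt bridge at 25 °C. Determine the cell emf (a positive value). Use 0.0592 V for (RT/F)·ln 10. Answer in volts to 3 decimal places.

For a concentration cell E°cell = 0, since both electrodes use the same couple.
The compartment with the higher Au³⁺(aq) concentration (0.53 M) acts as the cathode; ions are reduced there and produced at the dilute (0.00518 M) anode.
With n = 3, Ecell = −(0.0592/3)·log([dilute]/[conc]) = −(0.0592/3)·log(0.00518/0.53) = +0.040 V.

0.040 V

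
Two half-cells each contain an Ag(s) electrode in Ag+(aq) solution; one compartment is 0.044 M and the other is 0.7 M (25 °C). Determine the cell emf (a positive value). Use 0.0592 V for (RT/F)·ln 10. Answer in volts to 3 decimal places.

0.071 V

For a concentration cell E°cell = 0, since both electrodes use the same couple.
The compartment with the higher Ag+(aq) concentration (0.7 M) acts as the cathode; ions are reduced there and produced at the dilute (0.044 M) anode.
With n = 1, Ecell = −(0.0592/1)·log([dilute]/[conc]) = −(0.0592/1)·log(0.044/0.7) = +0.071 V.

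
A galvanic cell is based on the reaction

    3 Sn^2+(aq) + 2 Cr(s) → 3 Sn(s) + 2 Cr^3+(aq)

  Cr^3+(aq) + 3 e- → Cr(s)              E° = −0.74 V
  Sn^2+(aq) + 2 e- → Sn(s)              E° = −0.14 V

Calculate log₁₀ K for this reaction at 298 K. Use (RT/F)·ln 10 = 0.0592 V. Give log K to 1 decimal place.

log K = 60.8

The Sn²⁺/Sn couple is reduced (cathode); E°cell = −0.14 − (−0.74) = +0.60 V with n = 6.
At equilibrium E = 0, so log K = nE°cell / 0.0592 = (6)(+0.60) / 0.0592 = 60.8.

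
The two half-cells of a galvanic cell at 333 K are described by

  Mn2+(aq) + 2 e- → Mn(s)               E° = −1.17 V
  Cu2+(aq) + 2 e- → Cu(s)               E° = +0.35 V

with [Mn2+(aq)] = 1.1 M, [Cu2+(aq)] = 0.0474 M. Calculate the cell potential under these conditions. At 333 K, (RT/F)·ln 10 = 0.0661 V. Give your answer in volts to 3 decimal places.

Cu²⁺/Cu is reduced (cathode, E° = +0.35 V) and Mn²⁺/Mn is oxidized (anode).
The standard potential is +0.35 − (−1.17) = +1.52 V and the balanced reaction transfers n = 2 electrons.
Balancing gives Cu2+(aq) + Mn(s) → Cu(s) + Mn2+(aq); hence Q = [Mn2+(aq)] / [Cu2+(aq)] = 23.2 (log Q = 1.366).
E = E° − (0.0661/n)·log Q = +1.52 − (0.0661/2)(1.366) = +1.475 V.

+1.475 V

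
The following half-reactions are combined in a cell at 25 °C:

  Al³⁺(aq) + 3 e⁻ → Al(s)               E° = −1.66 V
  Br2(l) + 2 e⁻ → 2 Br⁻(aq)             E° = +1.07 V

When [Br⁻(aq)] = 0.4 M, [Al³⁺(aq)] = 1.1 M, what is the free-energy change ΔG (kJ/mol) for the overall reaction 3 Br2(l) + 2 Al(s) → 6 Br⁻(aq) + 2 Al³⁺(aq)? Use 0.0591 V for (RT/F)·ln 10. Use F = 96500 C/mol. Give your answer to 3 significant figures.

The standard cell potential is +1.07 − (−1.66) = +2.73 V, with n = 6 electrons in the balanced equation.
Q = [Br⁻(aq)]^6·[Al³⁺(aq)]^2 = 0.00496, so log Q = −2.305 and E = +2.73 − (0.0591/6)(−2.305) = +2.7527 V.
Then ΔG = −nFE = −6 × 96500 × +2.7527 J/mol = −1590 kJ/mol.

−1590 kJ/mol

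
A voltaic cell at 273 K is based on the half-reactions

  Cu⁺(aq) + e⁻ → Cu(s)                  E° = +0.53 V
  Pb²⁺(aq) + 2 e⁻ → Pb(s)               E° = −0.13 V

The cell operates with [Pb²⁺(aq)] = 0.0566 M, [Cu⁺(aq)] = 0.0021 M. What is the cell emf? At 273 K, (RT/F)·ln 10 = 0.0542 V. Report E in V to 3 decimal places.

Cu⁺/Cu is reduced (cathode, E° = +0.53 V) and Pb²⁺/Pb is oxidized (anode).
E°cell = +0.53 − (−0.13) = +0.66 V, with n = 2 electrons transferred.
The balanced reaction is 2 Cu⁺(aq) + Pb(s) → 2 Cu(s) + Pb²⁺(aq), so Q = [Pb²⁺(aq)] / [Cu⁺(aq)]^2 = 1.28×10^4 and log Q = 4.108.
By the Nernst equation, E = +0.66 − (0.0542/2)·(4.108) = +0.549 V.

+0.549 V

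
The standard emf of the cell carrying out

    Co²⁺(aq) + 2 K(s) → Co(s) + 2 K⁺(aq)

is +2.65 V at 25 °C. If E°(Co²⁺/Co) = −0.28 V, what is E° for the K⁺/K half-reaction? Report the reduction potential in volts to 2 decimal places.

In the reaction as written the Co²⁺/Co couple is reduced (cathode) and K⁺/K is oxidized (anode), so E°cell = E°(Co²⁺/Co) − E°(K⁺/K).
E°(K⁺/K) = E°(cathode) − E°cell = −0.28 − (+2.65) = −2.93 V.

−2.93 V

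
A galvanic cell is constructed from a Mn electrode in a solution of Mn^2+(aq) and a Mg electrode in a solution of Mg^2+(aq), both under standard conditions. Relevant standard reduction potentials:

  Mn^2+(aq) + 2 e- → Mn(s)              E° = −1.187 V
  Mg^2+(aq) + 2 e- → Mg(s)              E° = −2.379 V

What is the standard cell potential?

+1.192 V

Of the two couples in this cell, the one with the more positive reduction potential is reduced at the cathode: here that is Mn²⁺/Mn (−1.187 V); Mg²⁺/Mg (−2.379 V) is the anode.
E°cell = E°(cathode) − E°(anode) = −1.187 − (−2.379) = +1.192 V.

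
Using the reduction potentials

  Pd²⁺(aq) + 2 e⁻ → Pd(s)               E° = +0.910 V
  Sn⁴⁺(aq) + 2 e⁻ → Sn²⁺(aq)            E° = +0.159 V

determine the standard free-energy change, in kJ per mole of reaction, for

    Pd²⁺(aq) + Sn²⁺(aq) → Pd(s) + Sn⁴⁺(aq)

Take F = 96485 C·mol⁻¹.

In the reaction as written Pd²⁺(aq) is reduced, so the Pd²⁺/Pd couple is the cathode and Sn⁴⁺/Sn²⁺ is the anode.
E°cell = +0.910 − (+0.159) = +0.751 V; balancing electrons gives n = 2.
ΔG° = −nFE°cell = −(2)(96485)(+0.751) J/mol = −145 kJ/mol.

−145 kJ/mol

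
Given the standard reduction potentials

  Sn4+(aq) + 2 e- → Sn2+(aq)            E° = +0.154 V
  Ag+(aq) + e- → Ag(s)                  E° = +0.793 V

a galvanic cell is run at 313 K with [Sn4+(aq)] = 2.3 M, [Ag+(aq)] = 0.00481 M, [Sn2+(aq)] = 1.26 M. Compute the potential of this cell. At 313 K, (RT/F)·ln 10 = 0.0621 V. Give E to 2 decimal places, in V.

Ag⁺/Ag is reduced (cathode, E° = +0.793 V) and Sn⁴⁺/Sn²⁺ is oxidized (anode).
E°cell = +0.793 − (+0.154) = +0.639 V, with n = 2 electrons transferred.
For the overall reaction 2 Ag+(aq) + Sn2+(aq) → 2 Ag(s) + Sn4+(aq), Q = [Sn4+(aq)] / ([Ag+(aq)]^2·[Sn2+(aq)]) = 7.89×10^4, giving log Q = 4.897.
E = E° − (0.0621/n)·log Q = +0.639 − (0.0621/2)(4.897) = +0.49 V.

+0.49 V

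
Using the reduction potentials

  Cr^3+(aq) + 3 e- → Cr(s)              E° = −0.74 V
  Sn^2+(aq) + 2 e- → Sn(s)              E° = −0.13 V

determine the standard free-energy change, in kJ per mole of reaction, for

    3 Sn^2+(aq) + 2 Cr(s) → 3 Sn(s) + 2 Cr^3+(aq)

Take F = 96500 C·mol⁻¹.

In the reaction as written Sn^2+(aq) is reduced, so the Sn²⁺/Sn couple is the cathode and Cr³⁺/Cr is the anode.
E°cell = −0.13 − (−0.74) = +0.61 V; balancing electrons gives n = 6.
ΔG° = −nFE°cell = −(6)(96500)(+0.61) J/mol = −353 kJ/mol.

−353 kJ/mol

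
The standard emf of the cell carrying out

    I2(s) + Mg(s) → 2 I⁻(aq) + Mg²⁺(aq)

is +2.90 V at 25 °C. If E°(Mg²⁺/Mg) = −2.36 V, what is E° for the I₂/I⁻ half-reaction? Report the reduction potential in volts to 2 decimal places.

In the reaction as written the I₂/I⁻ couple is reduced (cathode) and Mg²⁺/Mg is oxidized (anode), so E°cell = E°(I₂/I⁻) − E°(Mg²⁺/Mg).
E°(I₂/I⁻) = E°cell + E°(anode) = +2.90 + (−2.36) = +0.54 V.

+0.54 V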